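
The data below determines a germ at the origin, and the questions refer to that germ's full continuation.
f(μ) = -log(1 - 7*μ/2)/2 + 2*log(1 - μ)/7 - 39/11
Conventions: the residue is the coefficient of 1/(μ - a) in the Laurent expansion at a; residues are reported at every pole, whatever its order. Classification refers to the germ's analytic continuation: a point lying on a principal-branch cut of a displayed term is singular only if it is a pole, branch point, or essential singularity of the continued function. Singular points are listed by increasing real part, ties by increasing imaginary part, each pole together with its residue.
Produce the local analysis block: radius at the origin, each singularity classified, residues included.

Radius of convergence at 0: 2/7.
At 2/7: a logarithmic branch point.
At 1: a logarithmic branch point.

Branch term (2/7)*log(1 - μ/(1)): its argument vanishes at μ = 1, a logarithmic branch point, modulus 1.
Branch term (-1/2)*log(1 - μ/(2/7)): its argument vanishes at μ = 2/7, a logarithmic branch point, modulus 2/7.
The radius of convergence is the smallest modulus among the singular points: 2/7.
List the singular points by increasing real part (a conjugate pair: the negative imaginary part first).


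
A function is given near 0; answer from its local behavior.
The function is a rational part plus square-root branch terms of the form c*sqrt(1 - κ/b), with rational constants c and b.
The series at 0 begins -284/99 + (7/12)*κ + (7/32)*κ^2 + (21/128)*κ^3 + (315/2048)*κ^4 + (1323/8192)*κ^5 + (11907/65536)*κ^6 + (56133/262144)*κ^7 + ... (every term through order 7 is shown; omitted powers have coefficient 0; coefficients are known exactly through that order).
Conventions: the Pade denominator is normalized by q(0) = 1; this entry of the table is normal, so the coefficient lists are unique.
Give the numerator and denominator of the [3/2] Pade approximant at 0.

The Pade approximant has numerator coefficients [-284/99, 215/44, -657/352, 21/256]; denominator coefficients [1, -3/2, 27/64].

Taylor coefficients needed (read off): a_0 = -284/99, a_1 = 7/12, a_2 = 7/32, a_3 = 21/128, a_4 = 315/2048, a_5 = 1323/8192.
Write the denominator as Q(κ) = 1 + q1*κ + q2*κ^2. Requiring Q*f - P = O(κ^6) with deg P <= 3 kills the coefficients of κ^4..κ^5 in Q*f:
  κ^4: a_4 + q1*a_3 + q2*a_2 = 0, i.e. 315/2048 + (21/128)*q1 + (7/32)*q2 = 0.
  κ^5: a_5 + q1*a_4 + q2*a_3 = 0, i.e. 1323/8192 + (315/2048)*q1 + (21/128)*q2 = 0.
Solving this linear system: q1 = -3/2, q2 = 27/64.
The numerator is Q*f truncated at degree 3: P0 = a_0 = -284/99; P1 = a_1 + q1*a_0 = 215/44; P2 = a_2 + q1*a_1 + q2*a_0 = -657/352; P3 = a_3 + q1*a_2 + q2*a_1 = 21/256.


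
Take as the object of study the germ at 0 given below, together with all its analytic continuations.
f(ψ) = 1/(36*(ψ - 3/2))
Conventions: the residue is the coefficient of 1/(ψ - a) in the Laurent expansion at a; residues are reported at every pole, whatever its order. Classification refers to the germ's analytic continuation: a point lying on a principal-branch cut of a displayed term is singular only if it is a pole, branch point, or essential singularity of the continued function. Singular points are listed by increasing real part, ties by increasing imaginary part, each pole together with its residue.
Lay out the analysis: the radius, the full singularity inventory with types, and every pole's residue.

Denominator factor (ψ - 3/2): pole of order 1 at 3/2, modulus 3/2.
The radius of convergence is the smallest modulus among the singular points: 3/2.
At the order-1 pole 3/2 set g(ψ) = (ψ - (3/2))*f(ψ) = 1/36.
Simple pole: residue = g(a) at a = 3/2, which is 1/36.

Radius of convergence at 0: 3/2.
At 3/2: a pole of order 1; residue 1/36.


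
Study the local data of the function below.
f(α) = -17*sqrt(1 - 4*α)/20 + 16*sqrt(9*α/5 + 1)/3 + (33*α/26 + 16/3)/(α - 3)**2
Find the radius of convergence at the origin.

The radius of convergence is 1/4.

Denominator factor (α - 3)^2: pole of order 2 at 3, modulus 3.
Branch term (-17/20)*sqrt(1 - α/(1/4)): its argument vanishes at α = 1/4, a square-root branch point, modulus 1/4.
Branch term (16/3)*sqrt(1 - α/(-5/9)): its argument vanishes at α = -5/9, a square-root branch point, modulus 5/9.
The radius of convergence is the smallest modulus among the singular points: 1/4.


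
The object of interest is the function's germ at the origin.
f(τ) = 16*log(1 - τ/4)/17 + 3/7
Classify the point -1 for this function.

The point is a regular point.

There is no denominator, hence no pole anywhere.
Branch term log(1 - τ/(4)): argument at -1 is 5/4, nonzero, so -1 is not its branch point (a point on a principal cut is still regular for the continued germ).
So the germ continues analytically to -1.


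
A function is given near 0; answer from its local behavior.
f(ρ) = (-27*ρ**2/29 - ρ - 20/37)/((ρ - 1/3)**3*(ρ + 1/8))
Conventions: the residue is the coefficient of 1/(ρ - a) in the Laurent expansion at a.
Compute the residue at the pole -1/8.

The residue is 579960/129833.

At the order-1 pole -1/8 set g(ρ) = (ρ - (-1/8))*f(ρ) = (-27*ρ**2/29 - ρ - 20/37)/(ρ - 1/3)**3.
Simple pole: residue = g(a) at a = -1/8, which is 579960/129833.


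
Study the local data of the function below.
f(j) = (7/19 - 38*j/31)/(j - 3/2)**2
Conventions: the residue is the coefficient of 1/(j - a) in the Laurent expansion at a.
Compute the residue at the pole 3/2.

The residue is -38/31.

At the order-2 pole 3/2 set g(j) = (j - (3/2))^2*f(j) = 7/19 - 38*j/31.
Order-2 pole: residue = g'(a); g'(3/2) = -38/31, so the residue is -38/31.


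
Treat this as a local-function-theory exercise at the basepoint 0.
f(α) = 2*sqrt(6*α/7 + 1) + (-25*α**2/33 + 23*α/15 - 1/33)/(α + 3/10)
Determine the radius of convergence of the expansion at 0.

Denominator factor (α + 3/10): pole of order 1 at -3/10, modulus 3/10.
Branch term (2)*sqrt(1 - α/(-7/6)): its argument vanishes at α = -7/6, a square-root branch point, modulus 7/6.
The radius of convergence is the smallest modulus among the singular points: 3/10.

The radius of convergence is 3/10.


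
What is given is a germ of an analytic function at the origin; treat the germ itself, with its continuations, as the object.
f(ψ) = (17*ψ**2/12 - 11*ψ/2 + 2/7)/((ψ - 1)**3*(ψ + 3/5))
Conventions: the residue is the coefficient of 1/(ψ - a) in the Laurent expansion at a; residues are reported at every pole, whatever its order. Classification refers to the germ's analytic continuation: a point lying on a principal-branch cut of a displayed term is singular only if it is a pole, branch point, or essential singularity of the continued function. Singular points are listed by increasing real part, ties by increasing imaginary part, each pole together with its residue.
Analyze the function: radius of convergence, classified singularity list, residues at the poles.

Radius of convergence at 0: 3/5.
At -3/5: a pole of order 1; residue -14335/14336.
At 1: a pole of order 3; residue 14335/14336.

Denominator factor (ψ + 3/5): pole of order 1 at -3/5, modulus 3/5.
Denominator factor (ψ - 1)^3: pole of order 3 at 1, modulus 1.
The radius of convergence is the smallest modulus among the singular points: 3/5.
At the order-1 pole -3/5 set g(ψ) = (ψ - (-3/5))*f(ψ) = (17*ψ**2/12 - 11*ψ/2 + 2/7)/(ψ - 1)**3.
Simple pole: residue = g(a) at a = -3/5, which is -14335/14336.
At the order-3 pole 1 set g(ψ) = (ψ - (1))^3*f(ψ) = (17*ψ**2/12 - 11*ψ/2 + 2/7)/(ψ + 3/5).
Order-3 pole: residue = g''(a)/2; g''(1) = 14335/7168, so the residue is 14335/14336.
List the singular points by increasing real part (a conjugate pair: the negative imaginary part first).


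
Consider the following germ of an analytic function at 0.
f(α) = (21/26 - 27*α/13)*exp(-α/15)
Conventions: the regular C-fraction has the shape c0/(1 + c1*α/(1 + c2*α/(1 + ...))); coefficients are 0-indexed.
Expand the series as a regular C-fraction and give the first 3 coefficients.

Taylor coefficients (expand at 0): a_0 = 21/26, a_1 = -277/130, a_2 = 547/3900.
c0 = a_0 = 21/26. Peel one level at a time: if S = 1 + c*α/S' with S'(0) = 1, then c is the α-coefficient of S and S' = c*α/(S - 1).
S_1 = c0/f = 1 + (277/105)*α + (149629/22050)*α^2 + ...; c1 = 277/105.
S_2 = c1*α/(S_1 - 1) = 1 + (-149629/58170)*α + ...; c2 = -149629/58170.

The regular C-fraction coefficients are [21/26, 277/105, -149629/58170].


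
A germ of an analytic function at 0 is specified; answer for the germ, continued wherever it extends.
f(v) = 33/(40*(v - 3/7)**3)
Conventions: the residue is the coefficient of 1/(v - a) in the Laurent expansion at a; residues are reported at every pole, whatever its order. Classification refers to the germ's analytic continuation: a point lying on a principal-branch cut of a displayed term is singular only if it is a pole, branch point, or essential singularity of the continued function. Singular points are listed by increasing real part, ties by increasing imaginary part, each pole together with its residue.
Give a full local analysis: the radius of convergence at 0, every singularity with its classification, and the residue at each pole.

Denominator factor (v - 3/7)^3: pole of order 3 at 3/7, modulus 3/7.
The radius of convergence is the smallest modulus among the singular points: 3/7.
At the order-3 pole 3/7 set g(v) = (v - (3/7))^3*f(v) = 33/40.
Order-3 pole: residue = g''(a)/2; g''(3/7) = 0, so the residue is 0.

Radius of convergence at 0: 3/7.
At 3/7: a pole of order 3; residue 0.


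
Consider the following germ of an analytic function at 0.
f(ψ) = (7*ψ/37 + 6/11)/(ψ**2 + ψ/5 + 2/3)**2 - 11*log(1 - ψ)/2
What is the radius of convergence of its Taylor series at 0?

Denominator factor (ψ**2 + ψ/5 + 2/3)^2: discriminant -197/75, complex-conjugate roots (-1/10) + ((1/30)*sqrt(591))*i and (-1/10) - ((1/30)*sqrt(591))*i; poles of order 2, moduli (1/3)*sqrt(6) and (1/3)*sqrt(6).
Branch term (-11/2)*log(1 - ψ/(1)): its argument vanishes at ψ = 1, a logarithmic branch point, modulus 1.
The radius of convergence is the smallest modulus among the singular points: (1/3)*sqrt(6).

The radius of convergence is (1/3)*sqrt(6).


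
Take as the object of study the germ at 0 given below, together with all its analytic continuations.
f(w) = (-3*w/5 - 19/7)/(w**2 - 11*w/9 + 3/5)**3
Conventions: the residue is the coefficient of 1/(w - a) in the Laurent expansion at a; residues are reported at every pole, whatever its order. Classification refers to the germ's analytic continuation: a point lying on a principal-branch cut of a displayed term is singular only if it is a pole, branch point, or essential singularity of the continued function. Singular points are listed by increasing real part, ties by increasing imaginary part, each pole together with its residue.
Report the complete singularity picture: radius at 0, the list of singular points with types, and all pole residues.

Denominator factor (w**2 - 11*w/9 + 3/5)^3: discriminant -367/405, complex-conjugate roots (11/18) + ((1/90)*sqrt(1835))*i and (11/18) - ((1/90)*sqrt(1835))*i; poles of order 3, moduli (1/5)*sqrt(15) and (1/5)*sqrt(15).
The radius of convergence is the smallest modulus among the singular points: (1/5)*sqrt(15).
The factor w**2 - 11*w/9 + 3/5 splits as (w - a)(w - a') with a = (11/18) - ((1/90)*sqrt(1835))*i, a' = (11/18) + ((1/90)*sqrt(1835))*i. At the order-3 pole a set g(w) = (w - a)^3*f(w) = [-3*w/5 - 19/7] / (w - a')^3.
Order-3 pole: residue = g''(a)/2; g''((11/18) - ((1/90)*sqrt(1835))*i) = -((382047030/346016041)*sqrt(1835))*i, so the residue is -((191023515/346016041)*sqrt(1835))*i.
The factor w**2 - 11*w/9 + 3/5 splits as (w - a)(w - a') with a = (11/18) + ((1/90)*sqrt(1835))*i, a' = (11/18) - ((1/90)*sqrt(1835))*i. At the order-3 pole a set g(w) = (w - a)^3*f(w) = [-3*w/5 - 19/7] / (w - a')^3.
Order-3 pole: residue = g''(a)/2; g''((11/18) + ((1/90)*sqrt(1835))*i) = ((382047030/346016041)*sqrt(1835))*i, so the residue is ((191023515/346016041)*sqrt(1835))*i.
List the singular points by increasing real part (a conjugate pair: the negative imaginary part first).

Radius of convergence at 0: (1/5)*sqrt(15).
At (11/18) - ((1/90)*sqrt(1835))*i: a pole of order 3; residue -((191023515/346016041)*sqrt(1835))*i.
At (11/18) + ((1/90)*sqrt(1835))*i: a pole of order 3; residue ((191023515/346016041)*sqrt(1835))*i.


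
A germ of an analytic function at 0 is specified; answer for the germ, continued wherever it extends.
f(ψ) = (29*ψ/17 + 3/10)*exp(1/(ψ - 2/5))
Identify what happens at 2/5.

The point is an essential singularity.

The exponent 1/(ψ - (2/5)) has a pole at 2/5, so exp(1/(ψ - (2/5))) takes every nonzero value near it: an essential singularity (not a pole of any order).


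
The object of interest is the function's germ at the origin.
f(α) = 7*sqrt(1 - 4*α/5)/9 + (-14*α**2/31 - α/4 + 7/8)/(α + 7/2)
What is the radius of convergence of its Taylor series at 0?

Denominator factor (α + 7/2): pole of order 1 at -7/2, modulus 7/2.
Branch term (7/9)*sqrt(1 - α/(5/4)): its argument vanishes at α = 5/4, a square-root branch point, modulus 5/4.
The radius of convergence is the smallest modulus among the singular points: 5/4.

The radius of convergence is 5/4.


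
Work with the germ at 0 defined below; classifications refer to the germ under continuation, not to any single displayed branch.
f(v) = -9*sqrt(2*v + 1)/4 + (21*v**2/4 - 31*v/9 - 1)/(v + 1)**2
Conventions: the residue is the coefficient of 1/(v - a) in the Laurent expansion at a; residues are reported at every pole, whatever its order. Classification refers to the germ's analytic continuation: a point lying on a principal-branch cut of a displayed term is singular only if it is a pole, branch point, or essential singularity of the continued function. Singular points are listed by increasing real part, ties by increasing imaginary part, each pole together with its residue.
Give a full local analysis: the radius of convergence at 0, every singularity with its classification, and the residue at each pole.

Denominator factor (v + 1)^2: pole of order 2 at -1, modulus 1.
Branch term (-9/4)*sqrt(1 - v/(-1/2)): its argument vanishes at v = -1/2, a square-root branch point, modulus 1/2.
The radius of convergence is the smallest modulus among the singular points: 1/2.
The branch term is analytic at -1 and contributes nothing to the residue; only the rational part matters.
At the order-2 pole -1 set g(v) = (v - (-1))^2*(rational part) = 21*v**2/4 - 31*v/9 - 1.
Order-2 pole: residue = g'(a); g'(-1) = -251/18, so the residue is -251/18.
List the singular points by increasing real part (a conjugate pair: the negative imaginary part first).

Radius of convergence at 0: 1/2.
At -1: a pole of order 2; residue -251/18.
At -1/2: an algebraic (square-root) branch point.


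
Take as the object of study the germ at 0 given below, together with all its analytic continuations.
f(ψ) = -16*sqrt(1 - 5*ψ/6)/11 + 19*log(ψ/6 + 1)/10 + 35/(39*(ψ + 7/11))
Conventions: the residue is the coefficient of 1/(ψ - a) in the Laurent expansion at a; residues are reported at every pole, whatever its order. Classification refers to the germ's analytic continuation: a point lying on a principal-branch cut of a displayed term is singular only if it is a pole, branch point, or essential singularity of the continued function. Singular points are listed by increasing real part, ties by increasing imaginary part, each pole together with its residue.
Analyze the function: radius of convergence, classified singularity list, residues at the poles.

Denominator factor (ψ + 7/11): pole of order 1 at -7/11, modulus 7/11.
Branch term (19/10)*log(1 - ψ/(-6)): its argument vanishes at ψ = -6, a logarithmic branch point, modulus 6.
Branch term (-16/11)*sqrt(1 - ψ/(6/5)): its argument vanishes at ψ = 6/5, a square-root branch point, modulus 6/5.
The radius of convergence is the smallest modulus among the singular points: 7/11.
The branch terms are analytic at -7/11 and contribute nothing to the residue; only the rational part matters.
At the order-1 pole -7/11 set g(ψ) = (ψ - (-7/11))*(rational part) = 35/39.
Simple pole: residue = g(a) at a = -7/11, which is 35/39.
List the singular points by increasing real part (a conjugate pair: the negative imaginary part first).

Radius of convergence at 0: 7/11.
At -6: a logarithmic branch point.
At -7/11: a pole of order 1; residue 35/39.
At 6/5: an algebraic (square-root) branch point.


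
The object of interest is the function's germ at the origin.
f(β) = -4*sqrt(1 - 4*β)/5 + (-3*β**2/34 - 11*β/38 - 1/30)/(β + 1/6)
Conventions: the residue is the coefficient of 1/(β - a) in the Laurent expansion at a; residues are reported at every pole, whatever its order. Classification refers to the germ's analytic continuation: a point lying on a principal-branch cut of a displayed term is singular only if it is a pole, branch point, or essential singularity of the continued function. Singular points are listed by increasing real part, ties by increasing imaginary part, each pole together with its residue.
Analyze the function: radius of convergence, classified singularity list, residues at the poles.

Radius of convergence at 0: 1/6.
At -1/6: a pole of order 1; residue 161/12920.
At 1/4: an algebraic (square-root) branch point.

Denominator factor (β + 1/6): pole of order 1 at -1/6, modulus 1/6.
Branch term (-4/5)*sqrt(1 - β/(1/4)): its argument vanishes at β = 1/4, a square-root branch point, modulus 1/4.
The radius of convergence is the smallest modulus among the singular points: 1/6.
The branch term is analytic at -1/6 and contributes nothing to the residue; only the rational part matters.
At the order-1 pole -1/6 set g(β) = (β - (-1/6))*(rational part) = -3*β**2/34 - 11*β/38 - 1/30.
Simple pole: residue = g(a) at a = -1/6, which is 161/12920.
List the singular points by increasing real part (a conjugate pair: the negative imaginary part first).


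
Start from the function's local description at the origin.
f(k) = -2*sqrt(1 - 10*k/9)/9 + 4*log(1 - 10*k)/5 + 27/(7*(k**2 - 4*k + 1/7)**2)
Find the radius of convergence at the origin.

Denominator factor (k**2 - 4*k + 1/7)^2: discriminant 108/7, real irrational roots 2 + (3/7)*sqrt(21) and 2 - (3/7)*sqrt(21); poles of order 2, moduli 2 + (3/7)*sqrt(21) and 2 - (3/7)*sqrt(21).
Branch term (4/5)*log(1 - k/(1/10)): its argument vanishes at k = 1/10, a logarithmic branch point, modulus 1/10.
Branch term (-2/9)*sqrt(1 - k/(9/10)): its argument vanishes at k = 9/10, a square-root branch point, modulus 9/10.
The radius of convergence is the smallest modulus among the singular points: 2 - (3/7)*sqrt(21).

The radius of convergence is 2 - (3/7)*sqrt(21).


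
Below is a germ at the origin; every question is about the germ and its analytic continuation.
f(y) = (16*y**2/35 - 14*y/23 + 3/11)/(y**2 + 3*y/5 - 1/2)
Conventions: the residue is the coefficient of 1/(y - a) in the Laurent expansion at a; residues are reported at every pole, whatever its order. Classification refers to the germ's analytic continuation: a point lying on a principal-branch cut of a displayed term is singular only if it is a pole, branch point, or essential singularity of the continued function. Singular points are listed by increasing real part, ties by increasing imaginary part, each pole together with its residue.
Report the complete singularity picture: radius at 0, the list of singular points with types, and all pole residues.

Denominator factor (y**2 + 3*y/5 - 1/2): discriminant 59/25, real irrational roots -3/10 + (1/10)*sqrt(59) and -3/10 - (1/10)*sqrt(59); poles of order 1, moduli -3/10 + (1/10)*sqrt(59) and 3/10 + (1/10)*sqrt(59).
The radius of convergence is the smallest modulus among the singular points: -3/10 + (1/10)*sqrt(59).
The factor y**2 + 3*y/5 - 1/2 splits as (y - a)(y - a') with a = -3/10 - (1/10)*sqrt(59), a' = -3/10 + (1/10)*sqrt(59). At the order-1 pole a set g(y) = (y - a)*f(y) = [16*y**2/35 - 14*y/23 + 3/11] / (y - a').
Simple pole: residue = g(a) at a = -3/10 - (1/10)*sqrt(59), which is -1777/4025 - (169616/2612225)*sqrt(59).
The factor y**2 + 3*y/5 - 1/2 splits as (y - a)(y - a') with a = -3/10 + (1/10)*sqrt(59), a' = -3/10 - (1/10)*sqrt(59). At the order-1 pole a set g(y) = (y - a)*f(y) = [16*y**2/35 - 14*y/23 + 3/11] / (y - a').
Simple pole: residue = g(a) at a = -3/10 + (1/10)*sqrt(59), which is -1777/4025 + (169616/2612225)*sqrt(59).
List the singular points by increasing real part (a conjugate pair: the negative imaginary part first).

Radius of convergence at 0: -3/10 + (1/10)*sqrt(59).
At -3/10 - (1/10)*sqrt(59): a pole of order 1; residue -1777/4025 - (169616/2612225)*sqrt(59).
At -3/10 + (1/10)*sqrt(59): a pole of order 1; residue -1777/4025 + (169616/2612225)*sqrt(59).


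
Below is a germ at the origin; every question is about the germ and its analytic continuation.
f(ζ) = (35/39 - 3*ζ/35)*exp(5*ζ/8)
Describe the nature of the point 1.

There is no denominator, hence no pole anywhere.
The factor exp(5*ζ/8) is entire.
So the germ continues analytically to 1.

The point is a regular point.


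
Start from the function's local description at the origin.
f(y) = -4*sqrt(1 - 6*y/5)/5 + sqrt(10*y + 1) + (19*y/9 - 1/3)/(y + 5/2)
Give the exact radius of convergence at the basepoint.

The radius of convergence is 1/10.

Denominator factor (y + 5/2): pole of order 1 at -5/2, modulus 5/2.
Branch term (-4/5)*sqrt(1 - y/(5/6)): its argument vanishes at y = 5/6, a square-root branch point, modulus 5/6.
Branch term (1)*sqrt(1 - y/(-1/10)): its argument vanishes at y = -1/10, a square-root branch point, modulus 1/10.
The radius of convergence is the smallest modulus among the singular points: 1/10.


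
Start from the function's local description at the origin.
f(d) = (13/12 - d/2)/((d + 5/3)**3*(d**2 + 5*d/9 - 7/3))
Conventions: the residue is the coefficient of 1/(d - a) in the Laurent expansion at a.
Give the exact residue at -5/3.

At the order-3 pole -5/3 set g(d) = (d - (-5/3))^3*f(d) = (13/12 - d/2)/(d**2 + 5*d/9 - 7/3).
Order-3 pole: residue = g''(a)/2; g''(-5/3) = -644841/2197, so the residue is -644841/4394.

The residue is -644841/4394.


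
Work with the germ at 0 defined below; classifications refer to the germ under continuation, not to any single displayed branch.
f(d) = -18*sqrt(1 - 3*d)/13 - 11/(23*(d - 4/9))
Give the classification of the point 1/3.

The point is an algebraic (square-root) branch point.

The term (-18/13)*sqrt(1 - d/(1/3)) has argument 1 - 1/3/(1/3) = 0 at 1/3: a square-root (algebraic, two-sheeted) branch point; the remaining terms are analytic or single-valued there.


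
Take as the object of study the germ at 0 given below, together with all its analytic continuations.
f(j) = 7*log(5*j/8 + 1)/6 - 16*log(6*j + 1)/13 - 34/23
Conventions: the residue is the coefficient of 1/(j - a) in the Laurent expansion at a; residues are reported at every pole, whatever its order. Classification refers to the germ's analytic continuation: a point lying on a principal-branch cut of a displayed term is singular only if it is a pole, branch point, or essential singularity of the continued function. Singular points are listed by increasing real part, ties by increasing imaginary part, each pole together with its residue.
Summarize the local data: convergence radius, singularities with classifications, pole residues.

Radius of convergence at 0: 1/6.
At -8/5: a logarithmic branch point.
At -1/6: a logarithmic branch point.

Branch term (7/6)*log(1 - j/(-8/5)): its argument vanishes at j = -8/5, a logarithmic branch point, modulus 8/5.
Branch term (-16/13)*log(1 - j/(-1/6)): its argument vanishes at j = -1/6, a logarithmic branch point, modulus 1/6.
The radius of convergence is the smallest modulus among the singular points: 1/6.
List the singular points by increasing real part (a conjugate pair: the negative imaginary part first).


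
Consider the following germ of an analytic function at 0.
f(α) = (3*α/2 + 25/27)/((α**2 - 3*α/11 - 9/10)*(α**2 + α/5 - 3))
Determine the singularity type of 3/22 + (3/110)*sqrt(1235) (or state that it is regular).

The point is a pole of order 1.

The denominator factor α**2 - 3*α/11 - 9/10 vanishes at 3/22 + (3/110)*sqrt(1235) and appears to the power 1; the numerator there equals 1343/1188 + (9/220)*sqrt(1235), nonzero, and no other factor vanishes.
Hence a pole whose order is the multiplicity, 1.


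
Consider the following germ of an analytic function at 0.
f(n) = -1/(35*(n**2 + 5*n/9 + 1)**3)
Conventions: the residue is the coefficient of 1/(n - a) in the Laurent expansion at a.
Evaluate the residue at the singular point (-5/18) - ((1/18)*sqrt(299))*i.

The residue is -((354294/935581465)*sqrt(299))*i.

The factor n**2 + 5*n/9 + 1 splits as (n - a)(n - a') with a = (-5/18) - ((1/18)*sqrt(299))*i, a' = (-5/18) + ((1/18)*sqrt(299))*i. At the order-3 pole a set g(n) = (n - a)^3*f(n) = [-1/35] / (n - a')^3.
Order-3 pole: residue = g''(a)/2; g''((-5/18) - ((1/18)*sqrt(299))*i) = -((708588/935581465)*sqrt(299))*i, so the residue is -((354294/935581465)*sqrt(299))*i.


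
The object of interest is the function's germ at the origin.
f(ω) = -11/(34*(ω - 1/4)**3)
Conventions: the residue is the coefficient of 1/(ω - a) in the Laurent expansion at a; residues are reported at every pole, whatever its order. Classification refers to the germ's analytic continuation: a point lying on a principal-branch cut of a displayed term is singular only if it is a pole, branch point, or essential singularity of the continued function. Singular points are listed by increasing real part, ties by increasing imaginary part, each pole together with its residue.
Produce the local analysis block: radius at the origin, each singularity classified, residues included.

Radius of convergence at 0: 1/4.
At 1/4: a pole of order 3; residue 0.

Denominator factor (ω - 1/4)^3: pole of order 3 at 1/4, modulus 1/4.
The radius of convergence is the smallest modulus among the singular points: 1/4.
At the order-3 pole 1/4 set g(ω) = (ω - (1/4))^3*f(ω) = -11/34.
Order-3 pole: residue = g''(a)/2; g''(1/4) = 0, so the residue is 0.


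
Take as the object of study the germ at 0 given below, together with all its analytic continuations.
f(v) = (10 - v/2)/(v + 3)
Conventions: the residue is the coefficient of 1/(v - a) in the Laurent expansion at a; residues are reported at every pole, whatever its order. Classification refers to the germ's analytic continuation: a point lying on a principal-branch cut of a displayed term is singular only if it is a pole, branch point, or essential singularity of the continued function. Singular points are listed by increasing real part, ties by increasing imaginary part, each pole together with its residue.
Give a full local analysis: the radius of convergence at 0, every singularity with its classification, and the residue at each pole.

Denominator factor (v + 3): pole of order 1 at -3, modulus 3.
The radius of convergence is the smallest modulus among the singular points: 3.
At the order-1 pole -3 set g(v) = (v - (-3))*f(v) = 10 - v/2.
Simple pole: residue = g(a) at a = -3, which is 23/2.

Radius of convergence at 0: 3.
At -3: a pole of order 1; residue 23/2.


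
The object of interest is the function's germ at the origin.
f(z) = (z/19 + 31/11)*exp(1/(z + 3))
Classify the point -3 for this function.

The exponent 1/(z - (-3)) has a pole at -3, so exp(1/(z - (-3))) takes every nonzero value near it: an essential singularity (not a pole of any order).

The point is an essential singularity.


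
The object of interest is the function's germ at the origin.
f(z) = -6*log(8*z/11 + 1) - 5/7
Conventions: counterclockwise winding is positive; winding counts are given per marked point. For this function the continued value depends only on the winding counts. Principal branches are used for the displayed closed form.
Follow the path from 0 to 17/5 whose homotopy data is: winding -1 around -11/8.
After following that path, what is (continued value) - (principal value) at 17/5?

The rational part is single-valued and drops out of the difference; each branch term changes only by its own monodromy.
(-6)*log(1 - z/(-11/8)): each positive loop around -11/8 adds 2*pi*i to the log, so winding -1 contributes (-6)*(-1)*2*pi*i = (12)*pi*i.
Summing the contributions at z = 17/5 gives (12)*pi*i.

Continued minus principal equals (12)*pi*i.


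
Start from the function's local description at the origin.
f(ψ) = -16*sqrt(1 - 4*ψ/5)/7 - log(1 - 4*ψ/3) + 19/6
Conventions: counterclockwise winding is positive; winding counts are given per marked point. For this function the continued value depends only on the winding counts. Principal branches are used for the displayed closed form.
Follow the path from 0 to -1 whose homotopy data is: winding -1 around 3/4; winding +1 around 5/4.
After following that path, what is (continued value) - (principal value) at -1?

Continued minus principal equals ((96/35)*sqrt(5)) + ((2)*pi)*i.

The rational part is single-valued and drops out of the difference; each branch term changes only by its own monodromy.
(-1)*log(1 - ψ/(3/4)): each positive loop around 3/4 adds 2*pi*i to the log, so winding -1 contributes (-1)*(-1)*2*pi*i = (2)*pi*i.
(-16/7)*sqrt(1 - ψ/(5/4)): winding +1 is odd, the square root flips sign, contributing -2*(-16/7)*sqrt(1 - (-1)/(5/4)) = -2*(-16/7)*sqrt(9/5) = (96/35)*sqrt(5).
Summing the contributions at ψ = -1 gives ((96/35)*sqrt(5)) + ((2)*pi)*i.


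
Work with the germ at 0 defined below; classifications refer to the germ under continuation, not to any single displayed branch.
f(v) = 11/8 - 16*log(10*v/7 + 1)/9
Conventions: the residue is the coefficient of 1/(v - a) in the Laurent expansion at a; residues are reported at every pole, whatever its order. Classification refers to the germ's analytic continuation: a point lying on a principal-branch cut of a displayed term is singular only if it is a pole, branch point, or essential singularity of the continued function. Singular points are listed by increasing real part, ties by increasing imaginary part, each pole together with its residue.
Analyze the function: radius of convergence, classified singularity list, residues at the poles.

Radius of convergence at 0: 7/10.
At -7/10: a logarithmic branch point.

Branch term (-16/9)*log(1 - v/(-7/10)): its argument vanishes at v = -7/10, a logarithmic branch point, modulus 7/10.
The radius of convergence is the smallest modulus among the singular points: 7/10.


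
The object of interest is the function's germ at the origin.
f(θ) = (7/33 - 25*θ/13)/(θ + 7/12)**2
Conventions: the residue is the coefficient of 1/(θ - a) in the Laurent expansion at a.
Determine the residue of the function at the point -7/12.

The residue is -25/13.

At the order-2 pole -7/12 set g(θ) = (θ - (-7/12))^2*f(θ) = 7/33 - 25*θ/13.
Order-2 pole: residue = g'(a); g'(-7/12) = -25/13, so the residue is -25/13.


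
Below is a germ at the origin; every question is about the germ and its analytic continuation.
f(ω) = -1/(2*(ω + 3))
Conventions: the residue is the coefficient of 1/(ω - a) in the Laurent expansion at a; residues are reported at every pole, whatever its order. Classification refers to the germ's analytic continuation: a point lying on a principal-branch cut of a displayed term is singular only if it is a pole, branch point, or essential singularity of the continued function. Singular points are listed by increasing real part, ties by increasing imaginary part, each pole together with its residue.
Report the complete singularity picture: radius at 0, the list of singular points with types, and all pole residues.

Radius of convergence at 0: 3.
At -3: a pole of order 1; residue -1/2.

Denominator factor (ω + 3): pole of order 1 at -3, modulus 3.
The radius of convergence is the smallest modulus among the singular points: 3.
At the order-1 pole -3 set g(ω) = (ω - (-3))*f(ω) = -1/2.
Simple pole: residue = g(a) at a = -3, which is -1/2.


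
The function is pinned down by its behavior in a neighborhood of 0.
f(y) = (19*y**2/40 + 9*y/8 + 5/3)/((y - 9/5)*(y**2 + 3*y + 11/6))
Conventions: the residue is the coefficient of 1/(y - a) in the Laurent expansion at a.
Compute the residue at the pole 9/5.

The residue is 3923/7855.

At the order-1 pole 9/5 set g(y) = (y - (9/5))*f(y) = (19*y**2/40 + 9*y/8 + 5/3)/(y**2 + 3*y + 11/6).
Simple pole: residue = g(a) at a = 9/5, which is 3923/7855.


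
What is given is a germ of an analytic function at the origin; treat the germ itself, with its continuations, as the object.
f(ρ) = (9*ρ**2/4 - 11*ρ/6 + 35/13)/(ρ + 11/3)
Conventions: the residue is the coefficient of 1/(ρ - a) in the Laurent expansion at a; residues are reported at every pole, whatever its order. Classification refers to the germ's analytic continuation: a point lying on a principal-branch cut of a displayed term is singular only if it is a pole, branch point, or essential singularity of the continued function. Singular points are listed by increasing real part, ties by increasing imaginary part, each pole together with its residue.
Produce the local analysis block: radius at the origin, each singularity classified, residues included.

Denominator factor (ρ + 11/3): pole of order 1 at -11/3, modulus 11/3.
The radius of convergence is the smallest modulus among the singular points: 11/3.
At the order-1 pole -11/3 set g(ρ) = (ρ - (-11/3))*f(ρ) = 9*ρ**2/4 - 11*ρ/6 + 35/13.
Simple pole: residue = g(a) at a = -11/3, which is 18563/468.

Radius of convergence at 0: 11/3.
At -11/3: a pole of order 1; residue 18563/468.


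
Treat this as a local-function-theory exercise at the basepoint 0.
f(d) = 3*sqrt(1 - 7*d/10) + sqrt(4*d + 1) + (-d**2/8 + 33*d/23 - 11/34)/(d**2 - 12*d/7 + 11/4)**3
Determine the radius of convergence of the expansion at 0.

Denominator factor (d**2 - 12*d/7 + 11/4)^3: discriminant -395/49, complex-conjugate roots (6/7) + ((1/14)*sqrt(395))*i and (6/7) - ((1/14)*sqrt(395))*i; poles of order 3, moduli (1/2)*sqrt(11) and (1/2)*sqrt(11).
Branch term (3)*sqrt(1 - d/(10/7)): its argument vanishes at d = 10/7, a square-root branch point, modulus 10/7.
Branch term (1)*sqrt(1 - d/(-1/4)): its argument vanishes at d = -1/4, a square-root branch point, modulus 1/4.
The radius of convergence is the smallest modulus among the singular points: 1/4.

The radius of convergence is 1/4.


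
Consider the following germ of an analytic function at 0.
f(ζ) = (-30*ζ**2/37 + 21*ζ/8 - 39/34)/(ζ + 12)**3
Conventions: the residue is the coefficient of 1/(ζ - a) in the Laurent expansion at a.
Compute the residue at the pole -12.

The residue is -30/37.

At the order-3 pole -12 set g(ζ) = (ζ - (-12))^3*f(ζ) = -30*ζ**2/37 + 21*ζ/8 - 39/34.
Order-3 pole: residue = g''(a)/2; g''(-12) = -60/37, so the residue is -30/37.


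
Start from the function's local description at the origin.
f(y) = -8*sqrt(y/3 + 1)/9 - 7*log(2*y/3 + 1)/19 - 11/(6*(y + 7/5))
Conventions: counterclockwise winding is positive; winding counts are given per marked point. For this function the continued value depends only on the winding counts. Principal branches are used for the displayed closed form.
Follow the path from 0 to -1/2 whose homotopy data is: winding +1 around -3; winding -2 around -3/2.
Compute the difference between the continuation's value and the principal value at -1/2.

The rational part is single-valued and drops out of the difference; each branch term changes only by its own monodromy.
(-8/9)*sqrt(1 - y/(-3)): winding +1 is odd, the square root flips sign, contributing -2*(-8/9)*sqrt(1 - (-1/2)/(-3)) = -2*(-8/9)*sqrt(5/6) = (8/27)*sqrt(30).
(-7/19)*log(1 - y/(-3/2)): each positive loop around -3/2 adds 2*pi*i to the log, so winding -2 contributes (-7/19)*(-2)*2*pi*i = (28/19)*pi*i.
Summing the contributions at y = -1/2 gives ((8/27)*sqrt(30)) + ((28/19)*pi)*i.

Continued minus principal equals ((8/27)*sqrt(30)) + ((28/19)*pi)*i.


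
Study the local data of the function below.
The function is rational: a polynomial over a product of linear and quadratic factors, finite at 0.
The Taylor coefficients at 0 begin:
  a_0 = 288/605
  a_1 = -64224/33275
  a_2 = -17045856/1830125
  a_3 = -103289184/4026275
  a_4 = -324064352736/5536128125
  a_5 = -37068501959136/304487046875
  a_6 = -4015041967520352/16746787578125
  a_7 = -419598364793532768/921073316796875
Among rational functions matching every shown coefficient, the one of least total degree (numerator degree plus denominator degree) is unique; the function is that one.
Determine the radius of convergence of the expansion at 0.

The radius of convergence is 5/8.

No rational of total degree below 5 reproduces all 8 coefficients; solving the [1/4] Pade equations on them gives f(τ) = (5/2 - 39*τ/2)/((τ - 11/3)**2*(τ - 5/8)**2), whose expansion matches every shown term.
Denominator factor (τ - 5/8)^2: pole of order 2 at 5/8, modulus 5/8.
Denominator factor (τ - 11/3)^2: pole of order 2 at 11/3, modulus 11/3.
The radius of convergence is the smallest modulus among the singular points: 5/8.


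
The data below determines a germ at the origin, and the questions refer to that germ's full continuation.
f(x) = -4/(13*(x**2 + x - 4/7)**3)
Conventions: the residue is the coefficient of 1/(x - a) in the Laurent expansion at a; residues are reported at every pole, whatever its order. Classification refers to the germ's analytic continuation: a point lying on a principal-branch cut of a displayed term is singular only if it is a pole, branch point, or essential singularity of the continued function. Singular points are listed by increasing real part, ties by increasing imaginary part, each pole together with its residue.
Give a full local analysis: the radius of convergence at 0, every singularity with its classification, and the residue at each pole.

Denominator factor (x**2 + x - 4/7)^3: discriminant 23/7, real irrational roots -1/2 + (1/14)*sqrt(161) and -1/2 - (1/14)*sqrt(161); poles of order 3, moduli -1/2 + (1/14)*sqrt(161) and 1/2 + (1/14)*sqrt(161).
The radius of convergence is the smallest modulus among the singular points: -1/2 + (1/14)*sqrt(161).
The factor x**2 + x - 4/7 splits as (x - a)(x - a') with a = -1/2 - (1/14)*sqrt(161), a' = -1/2 + (1/14)*sqrt(161). At the order-3 pole a set g(x) = (x - a)^3*f(x) = [-4/13] / (x - a')^3.
Order-3 pole: residue = g''(a)/2; g''(-1/2 - (1/14)*sqrt(161)) = (2352/158171)*sqrt(161), so the residue is (1176/158171)*sqrt(161).
The factor x**2 + x - 4/7 splits as (x - a)(x - a') with a = -1/2 + (1/14)*sqrt(161), a' = -1/2 - (1/14)*sqrt(161). At the order-3 pole a set g(x) = (x - a)^3*f(x) = [-4/13] / (x - a')^3.
Order-3 pole: residue = g''(a)/2; g''(-1/2 + (1/14)*sqrt(161)) = -(2352/158171)*sqrt(161), so the residue is -(1176/158171)*sqrt(161).
List the singular points by increasing real part (a conjugate pair: the negative imaginary part first).

Radius of convergence at 0: -1/2 + (1/14)*sqrt(161).
At -1/2 - (1/14)*sqrt(161): a pole of order 3; residue (1176/158171)*sqrt(161).
At -1/2 + (1/14)*sqrt(161): a pole of order 3; residue -(1176/158171)*sqrt(161).


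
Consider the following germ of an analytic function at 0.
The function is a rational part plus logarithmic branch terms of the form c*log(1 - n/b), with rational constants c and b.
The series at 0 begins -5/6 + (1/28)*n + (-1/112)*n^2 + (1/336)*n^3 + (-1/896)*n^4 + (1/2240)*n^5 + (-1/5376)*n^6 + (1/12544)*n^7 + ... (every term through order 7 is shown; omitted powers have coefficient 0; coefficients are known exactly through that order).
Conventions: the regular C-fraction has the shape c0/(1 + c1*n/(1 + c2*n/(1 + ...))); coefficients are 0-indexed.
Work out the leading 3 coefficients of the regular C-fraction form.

The regular C-fraction coefficients are [-5/6, 3/70, 29/140].

Taylor coefficients (read off): a_0 = -5/6, a_1 = 1/28, a_2 = -1/112.
c0 = a_0 = -5/6. Peel one level at a time: if S = 1 + c*n/S' with S'(0) = 1, then c is the n-coefficient of S and S' = c*n/(S - 1).
S_1 = c0/f = 1 + (3/70)*n + (-87/9800)*n^2 + ...; c1 = 3/70.
S_2 = c1*n/(S_1 - 1) = 1 + (29/140)*n + ...; c2 = 29/140.


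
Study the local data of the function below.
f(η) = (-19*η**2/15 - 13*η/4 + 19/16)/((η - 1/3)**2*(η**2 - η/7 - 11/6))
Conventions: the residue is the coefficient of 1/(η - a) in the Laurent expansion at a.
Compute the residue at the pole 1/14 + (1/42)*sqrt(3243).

The factor η**2 - η/7 - 11/6 splits as (η - a)(η - a') with a = 1/14 + (1/42)*sqrt(3243), a' = 1/14 - (1/42)*sqrt(3243). At the order-1 pole a set g(η) = (η - a)*f(η) = [(-19*η**2/15 - 13*η/4 + 19/16)/(η - 1/3)**2] / (η - a').
Simple pole: residue = g(a) at a = 1/14 + (1/42)*sqrt(3243), which is -2306997/1989160 - (3297994/268785245)*sqrt(3243).

The residue is -2306997/1989160 - (3297994/268785245)*sqrt(3243).
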